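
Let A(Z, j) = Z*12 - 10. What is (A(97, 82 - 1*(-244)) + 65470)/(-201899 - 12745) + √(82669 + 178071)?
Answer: -5552/17887 + 2*√65185 ≈ 510.32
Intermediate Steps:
A(Z, j) = -10 + 12*Z (A(Z, j) = 12*Z - 10 = -10 + 12*Z)
(A(97, 82 - 1*(-244)) + 65470)/(-201899 - 12745) + √(82669 + 178071) = ((-10 + 12*97) + 65470)/(-201899 - 12745) + √(82669 + 178071) = ((-10 + 1164) + 65470)/(-214644) + √260740 = (1154 + 65470)*(-1/214644) + 2*√65185 = 66624*(-1/214644) + 2*√65185 = -5552/17887 + 2*√65185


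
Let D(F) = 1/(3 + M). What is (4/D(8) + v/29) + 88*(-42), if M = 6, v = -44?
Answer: -106184/29 ≈ -3661.5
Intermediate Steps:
D(F) = ⅑ (D(F) = 1/(3 + 6) = 1/9 = ⅑)
(4/D(8) + v/29) + 88*(-42) = (4/(⅑) - 44/29) + 88*(-42) = (4*9 - 44*1/29) - 3696 = (36 - 44/29) - 3696 = 1000/29 - 3696 = -106184/29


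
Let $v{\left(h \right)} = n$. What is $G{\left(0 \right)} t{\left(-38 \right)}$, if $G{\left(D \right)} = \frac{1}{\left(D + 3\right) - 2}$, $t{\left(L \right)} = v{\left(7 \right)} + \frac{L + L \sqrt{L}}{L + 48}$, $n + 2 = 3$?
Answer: $- \frac{14}{5} - \frac{19 i \sqrt{38}}{5} \approx -2.8 - 23.425 i$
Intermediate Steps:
$n = 1$ ($n = -2 + 3 = 1$)
$v{\left(h \right)} = 1$
$t{\left(L \right)} = 1 + \frac{L + L^{\frac{3}{2}}}{48 + L}$ ($t{\left(L \right)} = 1 + \frac{L + L \sqrt{L}}{L + 48} = 1 + \frac{L + L^{\frac{3}{2}}}{48 + L}$)
$G{\left(D \right)} = \frac{1}{1 + D}$ ($G{\left(D \right)} = \frac{1}{\left(3 + D\right) - 2} = \frac{1}{1 + D}$)
$G{\left(0 \right)} t{\left(-38 \right)} = \frac{\frac{1}{48 - 38} \left(48 + \left(-38\right)^{\frac{3}{2}} + 2 \left(-38\right)\right)}{1 + 0} = \frac{\frac{1}{10} \left(48 - 38 i \sqrt{38} - 76\right)}{1} = 1 \frac{-28 - 38 i \sqrt{38}}{10} = 1 \left(- \frac{14}{5} - \frac{19 i \sqrt{38}}{5}\right) = - \frac{14}{5} - \frac{19 i \sqrt{38}}{5}$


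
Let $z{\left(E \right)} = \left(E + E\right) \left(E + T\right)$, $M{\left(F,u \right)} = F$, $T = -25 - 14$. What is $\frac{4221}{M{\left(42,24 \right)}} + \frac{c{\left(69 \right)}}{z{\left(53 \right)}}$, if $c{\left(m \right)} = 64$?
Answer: $\frac{74603}{742} \approx 100.54$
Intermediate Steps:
$T = -39$
$z{\left(E \right)} = 2 E \left(-39 + E\right)$ ($z{\left(E \right)} = \left(E + E\right) \left(E - 39\right) = 2 E \left(-39 + E\right)$)
$\frac{4221}{M{\left(42,24 \right)}} + \frac{c{\left(69 \right)}}{z{\left(53 \right)}} = \frac{4221}{42} + \frac{64}{2 \cdot 53 \left(-39 + 53\right)} = 4221 \cdot \frac{1}{42} + \frac{64}{2 \cdot 53 \cdot 14} = \frac{201}{2} + \frac{64}{1484} = \frac{201}{2} + 64 \cdot \frac{1}{1484} = \frac{201}{2} + \frac{16}{371} = \frac{74603}{742}$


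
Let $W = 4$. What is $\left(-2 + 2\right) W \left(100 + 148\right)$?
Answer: $0$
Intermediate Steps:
$\left(-2 + 2\right) W \left(100 + 148\right) = \left(-2 + 2\right) 4 \left(100 + 148\right) = 0 \cdot 4 \cdot 248 = 0 \cdot 248 = 0$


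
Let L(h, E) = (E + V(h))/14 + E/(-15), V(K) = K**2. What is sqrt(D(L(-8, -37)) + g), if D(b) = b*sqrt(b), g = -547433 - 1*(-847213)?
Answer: sqrt(13220298000 + 923*sqrt(193830))/210 ≈ 547.53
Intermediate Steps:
L(h, E) = h**2/14 + E/210 (L(h, E) = (E + h**2)/14 + E/(-15) = (E + h**2)*(1/14) + E*(-1/15) = (E/14 + h**2/14) - E/15 = h**2/14 + E/210)
g = 299780 (g = -547433 + 847213 = 299780)
D(b) = b**(3/2)
sqrt(D(L(-8, -37)) + g) = sqrt(((1/14)*(-8)**2 + (1/210)*(-37))**(3/2) + 299780) = sqrt(((1/14)*64 - 37/210)**(3/2) + 299780) = sqrt((32/7 - 37/210)**(3/2) + 299780) = sqrt((923/210)**(3/2) + 299780) = sqrt(923*sqrt(193830)/44100 + 299780) = sqrt(299780 + 923*sqrt(193830)/44100)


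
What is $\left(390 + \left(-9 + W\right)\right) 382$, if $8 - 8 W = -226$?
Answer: $\frac{313431}{2} \approx 1.5672 \cdot 10^{5}$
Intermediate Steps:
$W = \frac{117}{4}$ ($W = 1 - - \frac{113}{4} = 1 + \frac{113}{4} = \frac{117}{4} \approx 29.25$)
$\left(390 + \left(-9 + W\right)\right) 382 = \left(390 + \left(-9 + \frac{117}{4}\right)\right) 382 = \left(390 + \frac{81}{4}\right) 382 = \frac{1641}{4} \cdot 382 = \frac{313431}{2}$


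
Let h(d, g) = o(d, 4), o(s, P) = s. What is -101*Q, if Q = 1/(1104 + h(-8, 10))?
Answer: -101/1096 ≈ -0.092153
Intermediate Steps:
h(d, g) = d
Q = 1/1096 (Q = 1/(1104 - 8) = 1/1096 ≈ 0.00091241)
-101*Q = -101*1/1096 = -101/1096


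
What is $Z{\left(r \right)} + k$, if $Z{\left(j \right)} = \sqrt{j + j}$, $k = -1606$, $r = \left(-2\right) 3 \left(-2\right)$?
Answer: $-1606 + 2 \sqrt{6} \approx -1601.1$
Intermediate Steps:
$r = 12$ ($r = \left(-6\right) \left(-2\right) = 12$)
$Z{\left(j \right)} = \sqrt{2} \sqrt{j}$ ($Z{\left(j \right)} = \sqrt{2 j} = \sqrt{2} \sqrt{j}$)
$Z{\left(r \right)} + k = \sqrt{2} \sqrt{12} - 1606 = \sqrt{2} \cdot 2 \sqrt{3} - 1606 = 2 \sqrt{6} - 1606 = -1606 + 2 \sqrt{6}$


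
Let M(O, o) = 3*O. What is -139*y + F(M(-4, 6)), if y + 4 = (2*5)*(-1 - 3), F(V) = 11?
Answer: 6127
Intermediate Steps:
y = -44 (y = -4 + (2*5)*(-1 - 3) = -4 + 10*(-4) = -4 - 40 = -44)
-139*y + F(M(-4, 6)) = -139*(-44) + 11 = 6116 + 11 = 6127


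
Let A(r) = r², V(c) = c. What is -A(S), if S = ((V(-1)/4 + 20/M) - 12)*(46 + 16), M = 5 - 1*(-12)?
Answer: -544895649/1156 ≈ -4.7136e+5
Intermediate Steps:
M = 17 (M = 5 + 12 = 17)
S = -23343/34 (S = ((-1/4 + 20/17) - 12)*(46 + 16) = ((-1*¼ + 20*(1/17)) - 12)*62 = ((-¼ + 20/17) - 12)*62 = (63/68 - 12)*62 = -753/68*62 = -23343/34 ≈ -686.56)
-A(S) = -(-23343/34)² = -1*544895649/1156 = -544895649/1156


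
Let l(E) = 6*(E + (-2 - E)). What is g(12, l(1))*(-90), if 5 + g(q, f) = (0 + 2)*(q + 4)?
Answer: -2430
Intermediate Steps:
l(E) = -12 (l(E) = 6*(-2) = -12)
g(q, f) = 3 + 2*q (g(q, f) = -5 + (0 + 2)*(q + 4) = -5 + 2*(4 + q) = -5 + (8 + 2*q) = 3 + 2*q)
g(12, l(1))*(-90) = (3 + 2*12)*(-90) = (3 + 24)*(-90) = 27*(-90) = -2430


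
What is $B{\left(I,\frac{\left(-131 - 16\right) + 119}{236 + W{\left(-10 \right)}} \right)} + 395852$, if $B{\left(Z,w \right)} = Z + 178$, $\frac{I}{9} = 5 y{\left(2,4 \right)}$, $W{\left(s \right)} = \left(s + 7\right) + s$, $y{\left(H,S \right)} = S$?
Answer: $396210$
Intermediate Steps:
$W{\left(s \right)} = 7 + 2 s$ ($W{\left(s \right)} = \left(7 + s\right) + s = 7 + 2 s$)
$I = 180$ ($I = 9 \cdot 5 \cdot 4 = 9 \cdot 20 = 180$)
$B{\left(Z,w \right)} = 178 + Z$
$B{\left(I,\frac{\left(-131 - 16\right) + 119}{236 + W{\left(-10 \right)}} \right)} + 395852 = \left(178 + 180\right) + 395852 = 358 + 395852 = 396210$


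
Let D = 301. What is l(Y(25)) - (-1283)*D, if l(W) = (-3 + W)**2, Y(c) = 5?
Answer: 386187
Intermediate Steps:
l(Y(25)) - (-1283)*D = (-3 + 5)**2 - (-1283)*301 = 2**2 - 1*(-386183) = 4 + 386183 = 386187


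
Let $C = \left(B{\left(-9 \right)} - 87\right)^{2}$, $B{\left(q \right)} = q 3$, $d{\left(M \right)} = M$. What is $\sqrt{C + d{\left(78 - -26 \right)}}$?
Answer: $10 \sqrt{131} \approx 114.46$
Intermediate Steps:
$B{\left(q \right)} = 3 q$
$C = 12996$ ($C = \left(3 \left(-9\right) - 87\right)^{2} = \left(-27 - 87\right)^{2} = \left(-114\right)^{2} = 12996$)
$\sqrt{C + d{\left(78 - -26 \right)}} = \sqrt{12996 + \left(78 - -26\right)} = \sqrt{12996 + \left(78 + 26\right)} = \sqrt{12996 + 104} = \sqrt{13100} = 10 \sqrt{131}$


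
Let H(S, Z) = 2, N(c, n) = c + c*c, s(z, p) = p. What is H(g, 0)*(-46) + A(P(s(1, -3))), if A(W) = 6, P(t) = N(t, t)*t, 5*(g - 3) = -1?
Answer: -86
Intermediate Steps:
N(c, n) = c + c**2
g = 14/5 (g = 3 + (1/5)*(-1) = 3 - 1/5 = 14/5 ≈ 2.8000)
P(t) = t**2*(1 + t) (P(t) = (t*(1 + t))*t = t**2*(1 + t))
H(g, 0)*(-46) + A(P(s(1, -3))) = 2*(-46) + 6 = -92 + 6 = -86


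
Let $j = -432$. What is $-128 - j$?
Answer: $304$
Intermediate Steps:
$-128 - j = -128 - -432 = -128 + 432 = 304$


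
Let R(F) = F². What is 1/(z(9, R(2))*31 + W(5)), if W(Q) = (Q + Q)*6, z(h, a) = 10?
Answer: 1/370 ≈ 0.0027027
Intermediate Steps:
W(Q) = 12*Q (W(Q) = (2*Q)*6 = 12*Q)
1/(z(9, R(2))*31 + W(5)) = 1/(10*31 + 12*5) = 1/(310 + 60) = 1/370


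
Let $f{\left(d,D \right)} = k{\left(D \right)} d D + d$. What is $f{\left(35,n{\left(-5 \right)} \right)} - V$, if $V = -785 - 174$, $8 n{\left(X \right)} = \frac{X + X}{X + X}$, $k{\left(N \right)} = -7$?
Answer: $\frac{7707}{8} \approx 963.38$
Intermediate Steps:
$n{\left(X \right)} = \frac{1}{8}$ ($n{\left(X \right)} = \frac{\left(X + X\right) \frac{1}{X + X}}{8} = \frac{2 X \frac{1}{2 X}}{8} = \frac{1}{8} \cdot 1 = \frac{1}{8}$)
$f{\left(d,D \right)} = d - 7 D d$ ($f{\left(d,D \right)} = - 7 d D + d = - 7 D d + d = d - 7 D d$)
$V = -959$
$f{\left(35,n{\left(-5 \right)} \right)} - V = 35 \left(1 - \frac{7}{8}\right) - -959 = 35 \left(1 - \frac{7}{8}\right) + 959 = 35 \cdot \frac{1}{8} + 959 = \frac{35}{8} + 959 = \frac{7707}{8}$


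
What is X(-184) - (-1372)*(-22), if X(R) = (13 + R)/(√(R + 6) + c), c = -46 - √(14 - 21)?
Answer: (-1388293*I - 30184*√178 + 30184*√7)/(√178 - √7 + 46*I) ≈ -30180.0 + 0.82003*I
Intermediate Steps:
c = -46 - I*√7 (c = -46 - √(-7) = -46 - I*√7 ≈ -46.0 - 2.6458*I)
X(R) = (13 + R)/(-46 + √(6 + R) - I*√7) (X(R) = (13 + R)/(√(R + 6) + (-46 - I*√7)) = (13 + R)/(√(6 + R) + (-46 - I*√7)) = (13 + R)/(-46 + √(6 + R) - I*√7))
X(-184) - (-1372)*(-22) = (-13 - 1*(-184))/(46 - √(6 - 184) + I*√7) - (-1372)*(-22) = (-13 + 184)/(46 - √(-178) + I*√7) - 1*30184 = 171/(46 - I*√178 + I*√7) - 30184 = 171/(46 + I*√7 - I*√178) - 30184 = -30184 + 171/(46 + I*√7 - I*√178)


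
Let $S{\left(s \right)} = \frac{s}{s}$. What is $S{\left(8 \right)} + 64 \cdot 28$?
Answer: $1793$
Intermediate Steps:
$S{\left(s \right)} = 1$
$S{\left(8 \right)} + 64 \cdot 28 = 1 + 64 \cdot 28 = 1 + 1792 = 1793$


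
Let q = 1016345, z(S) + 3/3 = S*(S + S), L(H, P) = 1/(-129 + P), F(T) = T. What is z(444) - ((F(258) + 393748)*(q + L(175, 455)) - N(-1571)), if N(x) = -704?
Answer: -65272638620992/163 ≈ -4.0045e+11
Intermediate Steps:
z(S) = -1 + 2*S² (z(S) = -1 + S*(S + S) = -1 + S*(2*S) = -1 + 2*S²)
z(444) - ((F(258) + 393748)*(q + L(175, 455)) - N(-1571)) = (-1 + 2*444²) - ((258 + 393748)*(1016345 + 1/(-129 + 455)) - 1*(-704)) = (-1 + 2*197136) - (394006*(1016345 + 1/326) + 704) = (-1 + 394272) - (394006*(1016345 + 1/326) + 704) = 394271 - (394006*(331328471/326) + 704) = 394271 - (65272702772413/163 + 704) = 394271 - 1*65272702887165/163 = 394271 - 65272702887165/163 = -65272638620992/163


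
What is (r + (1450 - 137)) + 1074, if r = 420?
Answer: 2807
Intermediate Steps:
(r + (1450 - 137)) + 1074 = (420 + (1450 - 137)) + 1074 = (420 + 1313) + 1074 = 1733 + 1074 = 2807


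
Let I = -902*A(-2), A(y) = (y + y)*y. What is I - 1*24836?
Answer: -32052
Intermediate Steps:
A(y) = 2*y² (A(y) = (2*y)*y = 2*y²)
I = -7216 (I = -1804*(-2)² = -1804*4 = -902*8 = -7216)
I - 1*24836 = -7216 - 1*24836 = -7216 - 24836 = -32052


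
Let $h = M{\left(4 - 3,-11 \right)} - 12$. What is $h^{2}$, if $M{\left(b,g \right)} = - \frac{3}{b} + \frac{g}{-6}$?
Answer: $\frac{6241}{36} \approx 173.36$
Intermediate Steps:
$M{\left(b,g \right)} = - \frac{3}{b} - \frac{g}{6}$ ($M{\left(b,g \right)} = - \frac{3}{b} + g \left(- \frac{1}{6}\right) = - \frac{3}{b} - \frac{g}{6}$)
$h = - \frac{79}{6}$ ($h = \left(- \frac{3}{4 - 3} - - \frac{11}{6}\right) - 12 = \left(- \frac{3}{4 - 3} + \frac{11}{6}\right) - 12 = \left(- \frac{3}{1} + \frac{11}{6}\right) - 12 = \left(\left(-3\right) 1 + \frac{11}{6}\right) - 12 = \left(-3 + \frac{11}{6}\right) - 12 = - \frac{7}{6} - 12 = - \frac{79}{6} \approx -13.167$)
$h^{2} = \left(- \frac{79}{6}\right)^{2} = \frac{6241}{36}$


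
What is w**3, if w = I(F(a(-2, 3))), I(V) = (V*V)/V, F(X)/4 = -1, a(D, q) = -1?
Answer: -64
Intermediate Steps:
F(X) = -4 (F(X) = 4*(-1) = -4)
I(V) = V (I(V) = V**2/V = V)
w = -4
w**3 = (-4)**3 = -64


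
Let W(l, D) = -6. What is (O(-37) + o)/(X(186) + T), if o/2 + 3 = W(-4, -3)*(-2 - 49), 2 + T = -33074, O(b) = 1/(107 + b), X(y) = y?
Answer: -42421/2302300 ≈ -0.018425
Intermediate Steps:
T = -33076 (T = -2 - 33074 = -33076)
o = 606 (o = -6 + 2*(-6*(-2 - 49)) = -6 + 2*(-6*(-51)) = -6 + 2*306 = -6 + 612 = 606)
(O(-37) + o)/(X(186) + T) = (1/(107 - 37) + 606)/(186 - 33076) = (1/70 + 606)/(-32890) = (1/70 + 606)*(-1/32890) = (42421/70)*(-1/32890) = -42421/2302300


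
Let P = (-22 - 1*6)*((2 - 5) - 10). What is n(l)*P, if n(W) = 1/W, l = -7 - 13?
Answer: -91/5 ≈ -18.200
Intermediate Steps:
l = -20
P = 364 (P = (-22 - 6)*(-3 - 10) = -28*(-13) = 364)
n(l)*P = 364/(-20) = -1/20*364 = -91/5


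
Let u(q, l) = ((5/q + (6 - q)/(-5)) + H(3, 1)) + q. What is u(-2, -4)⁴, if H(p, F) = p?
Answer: 923521/10000 ≈ 92.352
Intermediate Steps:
u(q, l) = 9/5 + 5/q + 6*q/5 (u(q, l) = ((5/q + (6 - q)/(-5)) + 3) + q = ((5/q + (6 - q)*(-⅕)) + 3) + q = ((5/q + (-6/5 + q/5)) + 3) + q = ((-6/5 + 5/q + q/5) + 3) + q = (9/5 + 5/q + q/5) + q = 9/5 + 5/q + 6*q/5)
u(-2, -4)⁴ = (9/5 + 5/(-2) + (6/5)*(-2))⁴ = (9/5 + 5*(-½) - 12/5)⁴ = (9/5 - 5/2 - 12/5)⁴ = (-31/10)⁴ = 923521/10000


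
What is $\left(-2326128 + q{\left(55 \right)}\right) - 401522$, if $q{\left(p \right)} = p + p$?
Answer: $-2727540$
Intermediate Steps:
$q{\left(p \right)} = 2 p$
$\left(-2326128 + q{\left(55 \right)}\right) - 401522 = \left(-2326128 + 2 \cdot 55\right) - 401522 = \left(-2326128 + 110\right) - 401522 = -2326018 - 401522 = -2727540$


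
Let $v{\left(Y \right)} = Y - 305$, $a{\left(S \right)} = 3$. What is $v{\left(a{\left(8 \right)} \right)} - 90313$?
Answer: $-90615$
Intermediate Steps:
$v{\left(Y \right)} = -305 + Y$
$v{\left(a{\left(8 \right)} \right)} - 90313 = \left(-305 + 3\right) - 90313 = -302 - 90313 = -90615$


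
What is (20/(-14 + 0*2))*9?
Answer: -90/7 ≈ -12.857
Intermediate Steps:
(20/(-14 + 0*2))*9 = (20/(-14 + 0))*9 = (20/(-14))*9 = (20*(-1/14))*9 = -10/7*9 = -90/7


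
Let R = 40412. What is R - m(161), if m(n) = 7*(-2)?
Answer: 40426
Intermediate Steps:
m(n) = -14
R - m(161) = 40412 - 1*(-14) = 40412 + 14 = 40426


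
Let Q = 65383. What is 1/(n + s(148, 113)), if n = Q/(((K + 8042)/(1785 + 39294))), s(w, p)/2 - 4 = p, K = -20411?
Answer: -4123/894324637 ≈ -4.6102e-6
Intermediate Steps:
s(w, p) = 8 + 2*p
n = -895289419/4123 (n = 65383/(((-20411 + 8042)/(1785 + 39294))) = 65383/((-12369/41079)) = 65383/((-12369*1/41079)) = 65383/(-4123/13693) = 65383*(-13693/4123) = -895289419/4123 ≈ -2.1715e+5)
1/(n + s(148, 113)) = 1/(-895289419/4123 + (8 + 2*113)) = 1/(-895289419/4123 + (8 + 226)) = 1/(-895289419/4123 + 234) = 1/(-894324637/4123) = -4123/894324637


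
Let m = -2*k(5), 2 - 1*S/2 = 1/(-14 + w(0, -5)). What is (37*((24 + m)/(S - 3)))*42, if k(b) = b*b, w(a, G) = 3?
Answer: -34188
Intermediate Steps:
k(b) = b**2
S = 46/11 (S = 4 - 2/(-14 + 3) = 4 - 2/(-11) = 4 - 2*(-1/11) = 4 + 2/11 = 46/11 ≈ 4.1818)
m = -50 (m = -2*5**2 = -2*25 = -50)
(37*((24 + m)/(S - 3)))*42 = (37*((24 - 50)/(46/11 - 3)))*42 = (37*(-26/13/11))*42 = (37*(-26*11/13))*42 = (37*(-22))*42 = -814*42 = -34188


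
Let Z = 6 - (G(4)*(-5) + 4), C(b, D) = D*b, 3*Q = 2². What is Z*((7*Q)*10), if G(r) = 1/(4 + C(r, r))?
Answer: 210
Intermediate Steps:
Q = 4/3 (Q = (⅓)*2² = (⅓)*4 = 4/3 ≈ 1.3333)
G(r) = 1/(4 + r²) (G(r) = 1/(4 + r*r) = 1/(4 + r²))
Z = 9/4 (Z = 6 - (-5/(4 + 4²) + 4) = 6 - (-5/(4 + 16) + 4) = 6 - (-5/20 + 4) = 6 - ((1/20)*(-5) + 4) = 6 - (-¼ + 4) = 6 - 1*15/4 = 6 - 15/4 = 9/4 ≈ 2.2500)
Z*((7*Q)*10) = 9*((7*(4/3))*10)/4 = 9*((28/3)*10)/4 = (9/4)*(280/3) = 210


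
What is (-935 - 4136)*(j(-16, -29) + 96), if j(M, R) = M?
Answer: -405680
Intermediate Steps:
(-935 - 4136)*(j(-16, -29) + 96) = (-935 - 4136)*(-16 + 96) = -5071*80 = -405680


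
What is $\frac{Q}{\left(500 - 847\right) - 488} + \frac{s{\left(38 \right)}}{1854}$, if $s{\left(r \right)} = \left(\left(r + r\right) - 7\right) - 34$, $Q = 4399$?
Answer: $- \frac{8126521}{1548090} \approx -5.2494$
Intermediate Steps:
$s{\left(r \right)} = -41 + 2 r$ ($s{\left(r \right)} = \left(2 r - 7\right) - 34 = \left(-7 + 2 r\right) - 34 = -41 + 2 r$)
$\frac{Q}{\left(500 - 847\right) - 488} + \frac{s{\left(38 \right)}}{1854} = \frac{4399}{\left(500 - 847\right) - 488} + \frac{-41 + 2 \cdot 38}{1854} = \frac{4399}{-347 - 488} + \left(-41 + 76\right) \frac{1}{1854} = \frac{4399}{-835} + 35 \cdot \frac{1}{1854} = 4399 \left(- \frac{1}{835}\right) + \frac{35}{1854} = - \frac{4399}{835} + \frac{35}{1854} = - \frac{8126521}{1548090}$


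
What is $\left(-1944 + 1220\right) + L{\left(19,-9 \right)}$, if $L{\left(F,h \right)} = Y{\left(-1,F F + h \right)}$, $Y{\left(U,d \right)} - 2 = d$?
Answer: $-370$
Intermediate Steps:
$Y{\left(U,d \right)} = 2 + d$
$L{\left(F,h \right)} = 2 + h + F^{2}$ ($L{\left(F,h \right)} = 2 + \left(F F + h\right) = 2 + \left(F^{2} + h\right) = 2 + \left(h + F^{2}\right) = 2 + h + F^{2}$)
$\left(-1944 + 1220\right) + L{\left(19,-9 \right)} = \left(-1944 + 1220\right) + \left(2 - 9 + 19^{2}\right) = -724 + \left(2 - 9 + 361\right) = -724 + 354 = -370$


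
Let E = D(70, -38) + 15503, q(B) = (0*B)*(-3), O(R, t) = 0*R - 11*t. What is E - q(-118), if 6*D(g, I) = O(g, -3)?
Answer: 31017/2 ≈ 15509.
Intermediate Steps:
O(R, t) = -11*t (O(R, t) = 0 - 11*t = -11*t)
D(g, I) = 11/2 (D(g, I) = (-11*(-3))/6 = (⅙)*33 = 11/2)
q(B) = 0 (q(B) = 0*(-3) = 0)
E = 31017/2 (E = 11/2 + 15503 = 31017/2 ≈ 15509.)
E - q(-118) = 31017/2 - 1*0 = 31017/2 + 0 = 31017/2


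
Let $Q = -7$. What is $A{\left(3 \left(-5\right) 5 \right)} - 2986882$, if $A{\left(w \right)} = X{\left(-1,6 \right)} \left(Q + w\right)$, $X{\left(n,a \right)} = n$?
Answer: $-2986800$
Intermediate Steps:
$A{\left(w \right)} = 7 - w$ ($A{\left(w \right)} = - (-7 + w) = 7 - w$)
$A{\left(3 \left(-5\right) 5 \right)} - 2986882 = \left(7 - 3 \left(-5\right) 5\right) - 2986882 = \left(7 - \left(-15\right) 5\right) - 2986882 = \left(7 - -75\right) - 2986882 = \left(7 + 75\right) - 2986882 = 82 - 2986882 = -2986800$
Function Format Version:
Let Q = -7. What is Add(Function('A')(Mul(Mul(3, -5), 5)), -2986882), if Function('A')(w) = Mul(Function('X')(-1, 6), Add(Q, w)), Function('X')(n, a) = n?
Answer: -2986800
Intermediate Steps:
Function('A')(w) = Add(7, Mul(-1, w)) (Function('A')(w) = Mul(-1, Add(-7, w)) = Add(7, Mul(-1, w)))
Add(Function('A')(Mul(Mul(3, -5), 5)), -2986882) = Add(Add(7, Mul(-1, Mul(Mul(3, -5), 5))), -2986882) = Add(Add(7, Mul(-1, Mul(-15, 5))), -2986882) = Add(Add(7, Mul(-1, -75)), -2986882) = Add(Add(7, 75), -2986882) = Add(82, -2986882) = -2986800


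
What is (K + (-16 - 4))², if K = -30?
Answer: 2500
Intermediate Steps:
(K + (-16 - 4))² = (-30 + (-16 - 4))² = (-30 - 20)² = (-50)² = 2500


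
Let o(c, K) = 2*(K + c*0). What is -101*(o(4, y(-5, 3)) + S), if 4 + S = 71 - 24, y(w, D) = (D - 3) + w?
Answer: -3333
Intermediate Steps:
y(w, D) = -3 + D + w (y(w, D) = (-3 + D) + w = -3 + D + w)
S = 43 (S = -4 + (71 - 24) = -4 + 47 = 43)
o(c, K) = 2*K (o(c, K) = 2*(K + 0) = 2*K)
-101*(o(4, y(-5, 3)) + S) = -101*(2*(-3 + 3 - 5) + 43) = -101*(2*(-5) + 43) = -101*(-10 + 43) = -101*33 = -3333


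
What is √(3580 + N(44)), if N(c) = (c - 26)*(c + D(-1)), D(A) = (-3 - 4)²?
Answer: √5254 ≈ 72.484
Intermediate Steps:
D(A) = 49 (D(A) = (-7)² = 49)
N(c) = (-26 + c)*(49 + c) (N(c) = (c - 26)*(c + 49) = (-26 + c)*(49 + c))
√(3580 + N(44)) = √(3580 + (-1274 + 44² + 23*44)) = √(3580 + (-1274 + 1936 + 1012)) = √(3580 + 1674) = √5254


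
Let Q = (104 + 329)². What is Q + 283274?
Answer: 470763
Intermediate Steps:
Q = 187489 (Q = 433² = 187489)
Q + 283274 = 187489 + 283274 = 470763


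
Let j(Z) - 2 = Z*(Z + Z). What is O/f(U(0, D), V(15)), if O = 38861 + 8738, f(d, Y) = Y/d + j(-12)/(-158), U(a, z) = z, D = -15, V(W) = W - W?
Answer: -3760321/145 ≈ -25933.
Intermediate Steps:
V(W) = 0
j(Z) = 2 + 2*Z² (j(Z) = 2 + Z*(Z + Z) = 2 + Z*(2*Z) = 2 + 2*Z²)
f(d, Y) = -145/79 + Y/d (f(d, Y) = Y/d + (2 + 2*(-12)²)/(-158) = Y/d + (2 + 2*144)*(-1/158) = Y/d + (2 + 288)*(-1/158) = Y/d + 290*(-1/158) = Y/d - 145/79 = -145/79 + Y/d)
O = 47599
O/f(U(0, D), V(15)) = 47599/(-145/79 + 0/(-15)) = 47599/(-145/79 + 0*(-1/15)) = 47599/(-145/79 + 0) = 47599/(-145/79) = 47599*(-79/145) = -3760321/145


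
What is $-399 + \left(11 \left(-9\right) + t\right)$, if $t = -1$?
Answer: $-499$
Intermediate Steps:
$-399 + \left(11 \left(-9\right) + t\right) = -399 + \left(11 \left(-9\right) - 1\right) = -399 - 100 = -499$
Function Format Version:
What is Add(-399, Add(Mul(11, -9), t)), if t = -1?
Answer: -499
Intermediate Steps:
Add(-399, Add(Mul(11, -9), t)) = Add(-399, Add(Mul(11, -9), -1)) = Add(-399, Add(-99, -1)) = Add(-399, -100) = -499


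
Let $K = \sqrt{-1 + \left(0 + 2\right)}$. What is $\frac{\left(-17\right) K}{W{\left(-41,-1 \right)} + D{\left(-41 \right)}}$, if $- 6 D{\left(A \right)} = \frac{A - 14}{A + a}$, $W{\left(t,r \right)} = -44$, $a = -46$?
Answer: $\frac{8874}{23023} \approx 0.38544$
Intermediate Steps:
$K = 1$ ($K = \sqrt{-1 + 2} = \sqrt{1} = 1$)
$D{\left(A \right)} = - \frac{-14 + A}{6 \left(-46 + A\right)}$ ($D{\left(A \right)} = - \frac{\left(A - 14\right) \frac{1}{A - 46}}{6} = - \frac{\left(-14 + A\right) \frac{1}{-46 + A}}{6} = - \frac{\frac{1}{-46 + A} \left(-14 + A\right)}{6} = - \frac{-14 + A}{6 \left(-46 + A\right)}$)
$\frac{\left(-17\right) K}{W{\left(-41,-1 \right)} + D{\left(-41 \right)}} = \frac{\left(-17\right) 1}{-44 + \frac{14 - -41}{6 \left(-46 - 41\right)}} = \frac{1}{-44 + \frac{14 + 41}{6 \left(-87\right)}} \left(-17\right) = \frac{1}{-44 + \frac{1}{6} \left(- \frac{1}{87}\right) 55} \left(-17\right) = \frac{1}{-44 - \frac{55}{522}} \left(-17\right) = \frac{1}{- \frac{23023}{522}} \left(-17\right) = \left(- \frac{522}{23023}\right) \left(-17\right) = \frac{8874}{23023}$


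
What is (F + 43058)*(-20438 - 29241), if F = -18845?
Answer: -1202877627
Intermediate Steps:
(F + 43058)*(-20438 - 29241) = (-18845 + 43058)*(-20438 - 29241) = 24213*(-49679) = -1202877627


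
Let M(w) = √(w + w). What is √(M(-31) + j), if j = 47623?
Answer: √(47623 + I*√62) ≈ 218.23 + 0.018*I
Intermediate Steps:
M(w) = √2*√w (M(w) = √(2*w) = √2*√w)
√(M(-31) + j) = √(√2*√(-31) + 47623) = √(√2*(I*√31) + 47623) = √(I*√62 + 47623) = √(47623 + I*√62)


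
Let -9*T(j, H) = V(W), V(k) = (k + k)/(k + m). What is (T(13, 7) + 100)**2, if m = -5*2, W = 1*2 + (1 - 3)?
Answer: 10000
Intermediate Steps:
W = 0 (W = 2 - 2 = 0)
m = -10
V(k) = 2*k/(-10 + k) (V(k) = (k + k)/(k - 10) = (2*k)/(-10 + k) = 2*k/(-10 + k))
T(j, H) = 0 (T(j, H) = -2*0/(9*(-10 + 0)) = -2*0/(9*(-10)) = -2*0*(-1)/(9*10) = -1/9*0 = 0)
(T(13, 7) + 100)**2 = (0 + 100)**2 = 100**2 = 10000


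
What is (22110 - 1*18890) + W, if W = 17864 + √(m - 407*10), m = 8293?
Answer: 21084 + √4223 ≈ 21149.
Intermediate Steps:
W = 17864 + √4223 (W = 17864 + √(8293 - 407*10) = 17864 + √(8293 - 4070) = 17864 + √4223 ≈ 17929.)
(22110 - 1*18890) + W = (22110 - 1*18890) + (17864 + √4223) = (22110 - 18890) + (17864 + √4223) = 3220 + (17864 + √4223) = 21084 + √4223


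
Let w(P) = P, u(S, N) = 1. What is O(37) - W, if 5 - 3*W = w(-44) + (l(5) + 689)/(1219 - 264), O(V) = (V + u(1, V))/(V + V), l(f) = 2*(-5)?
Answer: -550619/35335 ≈ -15.583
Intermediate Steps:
l(f) = -10
O(V) = (1 + V)/(2*V) (O(V) = (V + 1)/(V + V) = (1 + V)/((2*V)) = (1 + V)*(1/(2*V)) = (1 + V)/(2*V))
W = 15372/955 (W = 5/3 - (-44 + (-10 + 689)/(1219 - 264))/3 = 5/3 - (-44 + 679/955)/3 = 5/3 - 1/3*(-41341/955) = 5/3 + 41341/2865 = 15372/955 ≈ 16.096)
O(37) - W = (1/2)*(1 + 37)/37 - 1*15372/955 = (1/2)*(1/37)*38 - 15372/955 = 19/37 - 15372/955 = -550619/35335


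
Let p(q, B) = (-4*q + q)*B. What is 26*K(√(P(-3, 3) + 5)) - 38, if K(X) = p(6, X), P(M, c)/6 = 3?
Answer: -38 - 468*√23 ≈ -2282.4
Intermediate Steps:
P(M, c) = 18 (P(M, c) = 6*3 = 18)
p(q, B) = -3*B*q (p(q, B) = (-3*q)*B = -3*B*q)
K(X) = -18*X (K(X) = -3*X*6 = -18*X)
26*K(√(P(-3, 3) + 5)) - 38 = 26*(-18*√(18 + 5)) - 38 = 26*(-18*√23) - 38 = -468*√23 - 38 = -38 - 468*√23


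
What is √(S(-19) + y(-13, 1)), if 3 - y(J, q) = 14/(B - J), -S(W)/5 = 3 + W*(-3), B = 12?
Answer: I*√7439/5 ≈ 17.25*I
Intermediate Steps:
S(W) = -15 + 15*W (S(W) = -5*(3 + W*(-3)) = -5*(3 - 3*W) = -15 + 15*W)
y(J, q) = 3 - 14/(12 - J)
√(S(-19) + y(-13, 1)) = √((-15 + 15*(-19)) + (-22 + 3*(-13))/(-12 - 13)) = √((-15 - 285) + (-22 - 39)/(-25)) = √(-300 - 1/25*(-61)) = √(-300 + 61/25) = √(-7439/25) = I*√7439/5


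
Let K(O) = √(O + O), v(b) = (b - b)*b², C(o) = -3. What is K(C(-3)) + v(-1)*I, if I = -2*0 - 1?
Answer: I*√6 ≈ 2.4495*I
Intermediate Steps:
v(b) = 0 (v(b) = 0*b² = 0)
K(O) = √2*√O (K(O) = √(2*O) = √2*√O)
I = -1 (I = 0 - 1 = -1)
K(C(-3)) + v(-1)*I = √2*√(-3) + 0*(-1) = √2*(I*√3) + 0 = I*√6 + 0 = I*√6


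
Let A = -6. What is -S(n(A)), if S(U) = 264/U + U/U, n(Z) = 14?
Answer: -139/7 ≈ -19.857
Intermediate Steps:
S(U) = 1 + 264/U (S(U) = 264/U + 1 = 1 + 264/U)
-S(n(A)) = -(264 + 14)/14 = -278/14 = -1*139/7 = -139/7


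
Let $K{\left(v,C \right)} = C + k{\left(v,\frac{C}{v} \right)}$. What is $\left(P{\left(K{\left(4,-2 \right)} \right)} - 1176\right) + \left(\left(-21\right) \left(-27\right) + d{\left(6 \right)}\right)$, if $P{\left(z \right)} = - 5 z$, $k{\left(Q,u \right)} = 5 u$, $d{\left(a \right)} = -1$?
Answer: $- \frac{1175}{2} \approx -587.5$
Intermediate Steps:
$K{\left(v,C \right)} = C + \frac{5 C}{v}$ ($K{\left(v,C \right)} = C + 5 \frac{C}{v} = C + \frac{5 C}{v}$)
$\left(P{\left(K{\left(4,-2 \right)} \right)} - 1176\right) + \left(\left(-21\right) \left(-27\right) + d{\left(6 \right)}\right) = \left(- 5 \left(- \frac{2 \left(5 + 4\right)}{4}\right) - 1176\right) - -566 = \left(- 5 \left(\left(-2\right) \frac{1}{4} \cdot 9\right) - 1176\right) + \left(567 - 1\right) = \left(\left(-5\right) \left(- \frac{9}{2}\right) - 1176\right) + 566 = \left(\frac{45}{2} - 1176\right) + 566 = - \frac{2307}{2} + 566 = - \frac{1175}{2}$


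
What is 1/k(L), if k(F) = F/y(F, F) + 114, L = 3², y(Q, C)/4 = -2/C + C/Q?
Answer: 28/3273 ≈ 0.0085548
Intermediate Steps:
y(Q, C) = -8/C + 4*C/Q (y(Q, C) = 4*(-2/C + C/Q) = -8/C + 4*C/Q)
L = 9
k(F) = 114 + F/(4 - 8/F) (k(F) = F/(-8/F + 4*F/F) + 114 = F/(-8/F + 4) + 114 = F/(4 - 8/F) + 114 = 114 + F/(4 - 8/F))
1/k(L) = 1/((912 - 1*9² - 456*9)/(4*(2 - 1*9))) = 1/((912 - 1*81 - 4104)/(4*(2 - 9))) = 1/((¼)*(912 - 81 - 4104)/(-7)) = 1/((¼)*(-⅐)*(-3273)) = 1/(3273/28) = 28/3273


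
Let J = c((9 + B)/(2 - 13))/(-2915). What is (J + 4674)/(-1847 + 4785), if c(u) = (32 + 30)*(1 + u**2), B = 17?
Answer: 824270248/518138335 ≈ 1.5908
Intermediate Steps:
c(u) = 62 + 62*u**2 (c(u) = 62*(1 + u**2) = 62 + 62*u**2)
J = -49414/352715 (J = (62 + 62*((9 + 17)/(2 - 13))**2)/(-2915) = (62 + 62*(26/(-11))**2)*(-1/2915) = (62 + 62*(26*(-1/11))**2)*(-1/2915) = (62 + 62*(-26/11)**2)*(-1/2915) = (62 + 62*(676/121))*(-1/2915) = (62 + 41912/121)*(-1/2915) = (49414/121)*(-1/2915) = -49414/352715 ≈ -0.14010)
(J + 4674)/(-1847 + 4785) = (-49414/352715 + 4674)/(-1847 + 4785) = (1648540496/352715)/2938 = (1648540496/352715)*(1/2938) = 824270248/518138335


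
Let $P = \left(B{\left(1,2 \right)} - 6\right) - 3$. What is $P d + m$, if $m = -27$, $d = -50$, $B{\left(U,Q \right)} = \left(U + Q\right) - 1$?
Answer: $323$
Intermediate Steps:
$B{\left(U,Q \right)} = -1 + Q + U$ ($B{\left(U,Q \right)} = \left(Q + U\right) - 1 = -1 + Q + U$)
$P = -7$ ($P = \left(\left(-1 + 2 + 1\right) - 6\right) - 3 = \left(2 - 6\right) - 3 = -4 - 3 = -7$)
$P d + m = \left(-7\right) \left(-50\right) - 27 = 350 - 27 = 323$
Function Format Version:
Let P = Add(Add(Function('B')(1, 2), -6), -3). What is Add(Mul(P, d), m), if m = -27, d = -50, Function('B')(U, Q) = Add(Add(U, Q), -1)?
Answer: 323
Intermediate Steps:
Function('B')(U, Q) = Add(-1, Q, U) (Function('B')(U, Q) = Add(Add(Q, U), -1) = Add(-1, Q, U))
P = -7 (P = Add(Add(Add(-1, 2, 1), -6), -3) = Add(Add(2, -6), -3) = Add(-4, -3) = -7)
Add(Mul(P, d), m) = Add(Mul(-7, -50), -27) = Add(350, -27) = 323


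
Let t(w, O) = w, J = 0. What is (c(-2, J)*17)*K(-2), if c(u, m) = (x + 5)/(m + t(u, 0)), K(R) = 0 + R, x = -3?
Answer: 34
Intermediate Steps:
K(R) = R
c(u, m) = 2/(m + u) (c(u, m) = (-3 + 5)/(m + u) = 2/(m + u))
(c(-2, J)*17)*K(-2) = ((2/(0 - 2))*17)*(-2) = ((2/(-2))*17)*(-2) = ((2*(-½))*17)*(-2) = -1*17*(-2) = -17*(-2) = 34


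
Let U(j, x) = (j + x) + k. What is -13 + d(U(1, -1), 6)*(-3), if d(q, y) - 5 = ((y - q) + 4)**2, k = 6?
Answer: -76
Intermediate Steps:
U(j, x) = 6 + j + x (U(j, x) = (j + x) + 6 = 6 + j + x)
d(q, y) = 5 + (4 + y - q)**2 (d(q, y) = 5 + ((y - q) + 4)**2 = 5 + (4 + y - q)**2)
-13 + d(U(1, -1), 6)*(-3) = -13 + (5 + (4 + 6 - (6 + 1 - 1))**2)*(-3) = -13 + (5 + (4 + 6 - 1*6)**2)*(-3) = -13 + (5 + (4 + 6 - 6)**2)*(-3) = -13 + (5 + 4**2)*(-3) = -13 + (5 + 16)*(-3) = -13 + 21*(-3) = -13 - 63 = -76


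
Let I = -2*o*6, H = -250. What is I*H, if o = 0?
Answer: 0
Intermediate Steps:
I = 0 (I = -2*0*6 = 0*6 = 0)
I*H = 0*(-250) = 0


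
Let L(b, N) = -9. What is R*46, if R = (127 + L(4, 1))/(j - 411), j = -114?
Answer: -5428/525 ≈ -10.339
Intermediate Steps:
R = -118/525 (R = (127 - 9)/(-114 - 411) = 118/(-525) = 118*(-1/525) = -118/525 ≈ -0.22476)
R*46 = -118/525*46 = -5428/525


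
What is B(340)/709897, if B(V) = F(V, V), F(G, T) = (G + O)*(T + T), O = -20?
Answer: 217600/709897 ≈ 0.30652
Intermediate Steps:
F(G, T) = 2*T*(-20 + G) (F(G, T) = (G - 20)*(T + T) = (-20 + G)*(2*T) = 2*T*(-20 + G))
B(V) = 2*V*(-20 + V)
B(340)/709897 = (2*340*(-20 + 340))/709897 = (2*340*320)*(1/709897) = 217600*(1/709897) = 217600/709897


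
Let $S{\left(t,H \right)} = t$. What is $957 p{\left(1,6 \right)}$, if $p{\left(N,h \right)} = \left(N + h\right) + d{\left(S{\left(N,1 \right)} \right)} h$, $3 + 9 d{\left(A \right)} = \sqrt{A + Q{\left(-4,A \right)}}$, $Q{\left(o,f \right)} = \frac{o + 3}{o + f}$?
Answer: $4785 + \frac{1276 \sqrt{3}}{3} \approx 5521.7$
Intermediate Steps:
$Q{\left(o,f \right)} = \frac{3 + o}{f + o}$
$d{\left(A \right)} = - \frac{1}{3} + \frac{\sqrt{A - \frac{1}{-4 + A}}}{9}$ ($d{\left(A \right)} = - \frac{1}{3} + \frac{\sqrt{A + \frac{3 - 4}{A - 4}}}{9} = - \frac{1}{3} + \frac{\sqrt{A + \frac{1}{-4 + A} \left(-1\right)}}{9} = - \frac{1}{3} + \frac{\sqrt{A - \frac{1}{-4 + A}}}{9}$)
$p{\left(N,h \right)} = N + h + h \left(- \frac{1}{3} + \frac{\sqrt{\frac{-1 + N \left(-4 + N\right)}{-4 + N}}}{9}\right)$ ($p{\left(N,h \right)} = \left(N + h\right) + \left(- \frac{1}{3} + \frac{\sqrt{\frac{-1 + N \left(-4 + N\right)}{-4 + N}}}{9}\right) h = \left(N + h\right) + h \left(- \frac{1}{3} + \frac{\sqrt{\frac{-1 + N \left(-4 + N\right)}{-4 + N}}}{9}\right) = N + h + h \left(- \frac{1}{3} + \frac{\sqrt{\frac{-1 + N \left(-4 + N\right)}{-4 + N}}}{9}\right)$)
$957 p{\left(1,6 \right)} = 957 \left(1 + 6 + \frac{1}{9} \cdot 6 \left(-3 + \sqrt{\frac{-1 + 1 \left(-4 + 1\right)}{-4 + 1}}\right)\right) = 957 \left(1 + 6 + \frac{1}{9} \cdot 6 \left(-3 + \sqrt{\frac{-1 + 1 \left(-3\right)}{-3}}\right)\right) = 957 \left(1 + 6 + \frac{1}{9} \cdot 6 \left(-3 + \sqrt{- \frac{-1 - 3}{3}}\right)\right) = 957 \left(1 + 6 + \frac{1}{9} \cdot 6 \left(-3 + \sqrt{\left(- \frac{1}{3}\right) \left(-4\right)}\right)\right) = 957 \left(1 + 6 + \frac{1}{9} \cdot 6 \left(-3 + \sqrt{\frac{4}{3}}\right)\right) = 957 \left(1 + 6 + \frac{1}{9} \cdot 6 \left(-3 + \frac{2 \sqrt{3}}{3}\right)\right) = 957 \left(1 + 6 - \left(2 - \frac{4 \sqrt{3}}{9}\right)\right) = 957 \left(5 + \frac{4 \sqrt{3}}{9}\right) = 4785 + \frac{1276 \sqrt{3}}{3}$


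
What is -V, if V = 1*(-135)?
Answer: 135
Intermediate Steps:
V = -135
-V = -1*(-135) = 135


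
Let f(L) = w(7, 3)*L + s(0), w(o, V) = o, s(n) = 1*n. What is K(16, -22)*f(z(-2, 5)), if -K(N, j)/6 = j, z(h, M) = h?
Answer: -1848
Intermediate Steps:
s(n) = n
K(N, j) = -6*j
f(L) = 7*L (f(L) = 7*L + 0 = 7*L)
K(16, -22)*f(z(-2, 5)) = (-6*(-22))*(7*(-2)) = 132*(-14) = -1848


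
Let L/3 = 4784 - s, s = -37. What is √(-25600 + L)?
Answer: I*√11137 ≈ 105.53*I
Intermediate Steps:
L = 14463 (L = 3*(4784 - 1*(-37)) = 3*(4784 + 37) = 3*4821 = 14463)
√(-25600 + L) = √(-25600 + 14463) = √(-11137) = I*√11137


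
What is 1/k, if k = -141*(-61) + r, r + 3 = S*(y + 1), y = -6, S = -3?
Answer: 1/8613 ≈ 0.00011610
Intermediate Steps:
r = 12 (r = -3 - 3*(-6 + 1) = -3 - 3*(-5) = -3 + 15 = 12)
k = 8613 (k = -141*(-61) + 12 = 8601 + 12 = 8613)
1/k = 1/8613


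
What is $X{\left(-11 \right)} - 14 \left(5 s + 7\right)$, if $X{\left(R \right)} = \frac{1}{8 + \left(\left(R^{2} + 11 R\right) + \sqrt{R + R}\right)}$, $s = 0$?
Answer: $\frac{- 98 \sqrt{22} + 783 i}{\sqrt{22} - 8 i} \approx -97.907 - 0.05454 i$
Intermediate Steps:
$X{\left(R \right)} = \frac{1}{8 + R^{2} + 11 R + \sqrt{2} \sqrt{R}}$ ($X{\left(R \right)} = \frac{1}{8 + \left(\left(R^{2} + 11 R\right) + \sqrt{2 R}\right)} = \frac{1}{8 + \left(\left(R^{2} + 11 R\right) + \sqrt{2} \sqrt{R}\right)} = \frac{1}{8 + \left(R^{2} + 11 R + \sqrt{2} \sqrt{R}\right)} = \frac{1}{8 + R^{2} + 11 R + \sqrt{2} \sqrt{R}}$)
$X{\left(-11 \right)} - 14 \left(5 s + 7\right) = \frac{1}{8 + \left(-11\right)^{2} + 11 \left(-11\right) + \sqrt{2} \sqrt{-11}} - 14 \left(5 \cdot 0 + 7\right) = \frac{1}{8 + 121 - 121 + \sqrt{2} i \sqrt{11}} - 14 \left(0 + 7\right) = \frac{1}{8 + 121 - 121 + i \sqrt{22}} - 98 = \frac{1}{8 + i \sqrt{22}} - 98 = -98 + \frac{1}{8 + i \sqrt{22}}$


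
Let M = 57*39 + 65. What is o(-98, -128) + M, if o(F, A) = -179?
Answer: 2109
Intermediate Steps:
M = 2288 (M = 2223 + 65 = 2288)
o(-98, -128) + M = -179 + 2288 = 2109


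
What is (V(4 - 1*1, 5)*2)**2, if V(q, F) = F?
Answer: 100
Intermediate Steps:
(V(4 - 1*1, 5)*2)**2 = (5*2)**2 = 10**2 = 100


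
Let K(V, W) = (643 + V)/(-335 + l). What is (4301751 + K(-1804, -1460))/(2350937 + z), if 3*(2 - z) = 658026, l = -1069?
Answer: 223691095/110843044 ≈ 2.0181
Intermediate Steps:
K(V, W) = -643/1404 - V/1404 (K(V, W) = (643 + V)/(-335 - 1069) = (643 + V)/(-1404) = (643 + V)*(-1/1404) = -643/1404 - V/1404)
z = -219340 (z = 2 - ⅓*658026 = 2 - 219342 = -219340)
(4301751 + K(-1804, -1460))/(2350937 + z) = (4301751 + (-643/1404 - 1/1404*(-1804)))/(2350937 - 219340) = (4301751 + (-643/1404 + 451/351))/2131597 = (4301751 + 43/52)*(1/2131597) = (223691095/52)*(1/2131597) = 223691095/110843044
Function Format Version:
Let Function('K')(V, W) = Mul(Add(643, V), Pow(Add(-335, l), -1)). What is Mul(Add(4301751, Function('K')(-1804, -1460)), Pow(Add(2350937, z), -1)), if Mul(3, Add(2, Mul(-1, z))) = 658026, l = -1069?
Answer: Rational(223691095, 110843044) ≈ 2.0181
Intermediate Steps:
Function('K')(V, W) = Add(Rational(-643, 1404), Mul(Rational(-1, 1404), V)) (Function('K')(V, W) = Mul(Add(643, V), Pow(Add(-335, -1069), -1)) = Mul(Add(643, V), Pow(-1404, -1)) = Mul(Add(643, V), Rational(-1, 1404)) = Add(Rational(-643, 1404), Mul(Rational(-1, 1404), V)))
z = -219340 (z = Add(2, Mul(Rational(-1, 3), 658026)) = Add(2, -219342) = -219340)
Mul(Add(4301751, Function('K')(-1804, -1460)), Pow(Add(2350937, z), -1)) = Mul(Add(4301751, Add(Rational(-643, 1404), Mul(Rational(-1, 1404), -1804))), Pow(Add(2350937, -219340), -1)) = Mul(Add(4301751, Add(Rational(-643, 1404), Rational(451, 351))), Pow(2131597, -1)) = Mul(Add(4301751, Rational(43, 52)), Rational(1, 2131597)) = Mul(Rational(223691095, 52), Rational(1, 2131597)) = Rational(223691095, 110843044)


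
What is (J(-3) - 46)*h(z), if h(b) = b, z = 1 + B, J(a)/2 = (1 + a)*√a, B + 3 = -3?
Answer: 230 + 20*I*√3 ≈ 230.0 + 34.641*I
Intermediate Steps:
B = -6 (B = -3 - 3 = -6)
J(a) = 2*√a*(1 + a) (J(a) = 2*((1 + a)*√a) = 2*(√a*(1 + a)) = 2*√a*(1 + a))
z = -5 (z = 1 - 6 = -5)
(J(-3) - 46)*h(z) = (2*√(-3)*(1 - 3) - 46)*(-5) = (2*(I*√3)*(-2) - 46)*(-5) = (-4*I*√3 - 46)*(-5) = (-46 - 4*I*√3)*(-5) = 230 + 20*I*√3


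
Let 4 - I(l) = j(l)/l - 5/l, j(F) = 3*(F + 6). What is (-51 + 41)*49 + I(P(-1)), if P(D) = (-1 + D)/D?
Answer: -991/2 ≈ -495.50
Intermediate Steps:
j(F) = 18 + 3*F (j(F) = 3*(6 + F) = 18 + 3*F)
P(D) = (-1 + D)/D
I(l) = 4 + 5/l - (18 + 3*l)/l (I(l) = 4 - ((18 + 3*l)/l - 5/l) = 4 - (-5/l + (18 + 3*l)/l) = 4 + (5/l - (18 + 3*l)/l) = 4 + 5/l - (18 + 3*l)/l)
(-51 + 41)*49 + I(P(-1)) = (-51 + 41)*49 + (-13 + (-1 - 1)/(-1))/(((-1 - 1)/(-1))) = -10*49 + (-13 - 1*(-2))/((-1*(-2))) = -490 + (-13 + 2)/2 = -490 + (1/2)*(-11) = -490 - 11/2 = -991/2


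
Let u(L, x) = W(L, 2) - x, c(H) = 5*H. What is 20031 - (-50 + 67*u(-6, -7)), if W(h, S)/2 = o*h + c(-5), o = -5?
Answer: 18942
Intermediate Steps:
W(h, S) = -50 - 10*h (W(h, S) = 2*(-5*h + 5*(-5)) = 2*(-5*h - 25) = 2*(-25 - 5*h) = -50 - 10*h)
u(L, x) = -50 - x - 10*L (u(L, x) = (-50 - 10*L) - x = -50 - x - 10*L)
20031 - (-50 + 67*u(-6, -7)) = 20031 - (-50 + 67*(-50 - 1*(-7) - 10*(-6))) = 20031 - (-50 + 67*(-50 + 7 + 60)) = 20031 - (-50 + 67*17) = 20031 - (-50 + 1139) = 20031 - 1*1089 = 20031 - 1089 = 18942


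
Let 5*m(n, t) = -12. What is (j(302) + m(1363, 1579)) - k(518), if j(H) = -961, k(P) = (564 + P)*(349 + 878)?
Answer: -6642887/5 ≈ -1.3286e+6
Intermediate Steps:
k(P) = 692028 + 1227*P (k(P) = (564 + P)*1227 = 692028 + 1227*P)
m(n, t) = -12/5 (m(n, t) = (⅕)*(-12) = -12/5)
(j(302) + m(1363, 1579)) - k(518) = (-961 - 12/5) - (692028 + 1227*518) = -4817/5 - (692028 + 635586) = -4817/5 - 1*1327614 = -4817/5 - 1327614 = -6642887/5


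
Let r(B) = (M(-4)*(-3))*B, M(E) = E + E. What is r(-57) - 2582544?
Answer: -2583912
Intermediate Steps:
M(E) = 2*E
r(B) = 24*B (r(B) = ((2*(-4))*(-3))*B = (-8*(-3))*B = 24*B)
r(-57) - 2582544 = 24*(-57) - 2582544 = -1368 - 2582544 = -2583912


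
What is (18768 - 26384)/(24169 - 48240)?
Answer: 7616/24071 ≈ 0.31640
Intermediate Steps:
(18768 - 26384)/(24169 - 48240) = -7616/(-24071) = -7616*(-1/24071) = 7616/24071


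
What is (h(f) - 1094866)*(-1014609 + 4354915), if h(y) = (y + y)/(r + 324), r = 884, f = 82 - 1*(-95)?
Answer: -1104470320019711/302 ≈ -3.6572e+12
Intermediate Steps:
f = 177 (f = 82 + 95 = 177)
h(y) = y/604 (h(y) = (y + y)/(884 + 324) = (2*y)/1208 = (2*y)*(1/1208) = y/604)
(h(f) - 1094866)*(-1014609 + 4354915) = ((1/604)*177 - 1094866)*(-1014609 + 4354915) = (177/604 - 1094866)*3340306 = -661298887/604*3340306 = -1104470320019711/302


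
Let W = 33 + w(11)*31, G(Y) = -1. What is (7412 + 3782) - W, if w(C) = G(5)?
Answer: 11192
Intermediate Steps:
w(C) = -1
W = 2 (W = 33 - 1*31 = 33 - 31 = 2)
(7412 + 3782) - W = (7412 + 3782) - 1*2 = 11194 - 2 = 11192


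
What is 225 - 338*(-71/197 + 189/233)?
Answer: 3334505/45901 ≈ 72.646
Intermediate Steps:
225 - 338*(-71/197 + 189/233) = 225 - 338*20690/45901 = 225 - 6993220/45901 = 3334505/45901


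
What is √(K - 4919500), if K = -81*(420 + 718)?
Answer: I*√5011678 ≈ 2238.7*I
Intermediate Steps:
K = -92178 (K = -81*1138 = -92178)
√(K - 4919500) = √(-92178 - 4919500) = √(-5011678) = I*√5011678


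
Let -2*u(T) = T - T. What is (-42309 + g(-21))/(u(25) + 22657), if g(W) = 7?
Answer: -42302/22657 ≈ -1.8671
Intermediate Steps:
u(T) = 0 (u(T) = -(T - T)/2 = -1/2*0 = 0)
(-42309 + g(-21))/(u(25) + 22657) = (-42309 + 7)/(0 + 22657) = -42302/22657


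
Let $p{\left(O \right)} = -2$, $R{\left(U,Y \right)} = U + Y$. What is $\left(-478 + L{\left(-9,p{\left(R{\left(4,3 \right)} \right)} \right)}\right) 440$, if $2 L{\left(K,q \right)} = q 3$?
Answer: $-211640$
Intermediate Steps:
$L{\left(K,q \right)} = \frac{3 q}{2}$ ($L{\left(K,q \right)} = \frac{q 3}{2} = \frac{3 q}{2}$)
$\left(-478 + L{\left(-9,p{\left(R{\left(4,3 \right)} \right)} \right)}\right) 440 = \left(-478 + \frac{3}{2} \left(-2\right)\right) 440 = \left(-478 - 3\right) 440 = \left(-481\right) 440 = -211640$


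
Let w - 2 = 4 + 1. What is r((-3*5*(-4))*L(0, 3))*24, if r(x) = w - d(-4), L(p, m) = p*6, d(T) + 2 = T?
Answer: 312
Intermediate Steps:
d(T) = -2 + T
L(p, m) = 6*p
w = 7 (w = 2 + (4 + 1) = 2 + 5 = 7)
r(x) = 13 (r(x) = 7 - (-2 - 4) = 7 - 1*(-6) = 7 + 6 = 13)
r((-3*5*(-4))*L(0, 3))*24 = 13*24 = 312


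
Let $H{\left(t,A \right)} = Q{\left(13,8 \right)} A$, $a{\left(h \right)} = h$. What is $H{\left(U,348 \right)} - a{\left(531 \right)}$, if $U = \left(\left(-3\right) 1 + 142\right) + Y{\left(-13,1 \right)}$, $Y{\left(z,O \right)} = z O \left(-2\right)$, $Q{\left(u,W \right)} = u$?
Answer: $3993$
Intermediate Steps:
$Y{\left(z,O \right)} = - 2 O z$ ($Y{\left(z,O \right)} = O z \left(-2\right) = - 2 O z$)
$U = 165$ ($U = \left(\left(-3\right) 1 + 142\right) - 2 \left(-13\right) = \left(-3 + 142\right) + 26 = 139 + 26 = 165$)
$H{\left(t,A \right)} = 13 A$
$H{\left(U,348 \right)} - a{\left(531 \right)} = 13 \cdot 348 - 531 = 4524 - 531 = 3993$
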